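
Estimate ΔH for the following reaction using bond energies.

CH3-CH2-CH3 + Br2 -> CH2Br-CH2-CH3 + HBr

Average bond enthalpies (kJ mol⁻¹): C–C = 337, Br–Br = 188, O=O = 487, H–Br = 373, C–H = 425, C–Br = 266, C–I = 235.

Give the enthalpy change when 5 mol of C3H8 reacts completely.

ΔH = −130 kJ

Bonds broken (reactants):
  Br–Br: 1 × 188 = 188
  C–C: 2 × 337 = 674
  C–H: 8 × 425 = 3400
  Σ(broken) = 4262 kJ
Bonds formed (products):
  C–Br: 1 × 266 = 266
  C–C: 2 × 337 = 674
  C–H: 7 × 425 = 2975
  H–Br: 1 × 373 = 373
  Σ(formed) = 4288 kJ
ΔH = Σ(broken) − Σ(formed) = 4262 − 4288 = −26 kJ
For 5× the reaction as written: 5 × (−26) = −130 kJ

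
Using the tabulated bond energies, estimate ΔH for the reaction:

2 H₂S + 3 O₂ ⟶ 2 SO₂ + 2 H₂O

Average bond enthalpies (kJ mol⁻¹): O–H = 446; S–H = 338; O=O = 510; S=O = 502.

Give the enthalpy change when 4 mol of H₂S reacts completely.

Bonds broken (reactants):
  O=O: 3 × 510 = 1530
  S–H: 4 × 338 = 1352
  Σ(broken) = 2882 kJ
Bonds formed (products):
  O–H: 4 × 446 = 1784
  S=O: 4 × 502 = 2008
  Σ(formed) = 3792 kJ
ΔH = Σ(broken) − Σ(formed) = 2882 − 3792 = −910 kJ
For 2× the reaction as written: 2 × (−910) = −1820 kJ

ΔH = −1820 kJ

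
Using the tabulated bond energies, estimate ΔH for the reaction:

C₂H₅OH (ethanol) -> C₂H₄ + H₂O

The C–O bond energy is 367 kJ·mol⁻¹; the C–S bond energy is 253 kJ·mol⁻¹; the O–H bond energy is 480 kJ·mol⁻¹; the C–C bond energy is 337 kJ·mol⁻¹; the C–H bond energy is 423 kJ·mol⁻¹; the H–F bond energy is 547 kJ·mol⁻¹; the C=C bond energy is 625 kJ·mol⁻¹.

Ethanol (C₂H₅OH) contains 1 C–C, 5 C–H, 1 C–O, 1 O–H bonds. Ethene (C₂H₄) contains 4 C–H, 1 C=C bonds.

ΔH ≈ +22 kJ

Bonds broken (reactants):
  C–C: 1 × 337 = 337
  C–H: 5 × 423 = 2115
  C–O: 1 × 367 = 367
  O–H: 1 × 480 = 480
  Σ(broken) = 3299 kJ
Bonds formed (products):
  C–H: 4 × 423 = 1692
  C=C: 1 × 625 = 625
  O–H: 2 × 480 = 960
  Σ(formed) = 3277 kJ
ΔH = Σ(broken) − Σ(formed) = 3299 − 3277 = +22 kJ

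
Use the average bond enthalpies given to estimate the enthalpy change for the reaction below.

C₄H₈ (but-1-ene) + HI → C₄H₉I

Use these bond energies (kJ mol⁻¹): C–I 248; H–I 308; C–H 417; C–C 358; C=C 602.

Bonds broken (reactants):
  C–C: 2 × 358 = 716
  C–H: 8 × 417 = 3336
  C=C: 1 × 602 = 602
  H–I: 1 × 308 = 308
  Σ(broken) = 4962 kJ
Bonds formed (products):
  C–C: 3 × 358 = 1074
  C–H: 9 × 417 = 3753
  C–I: 1 × 248 = 248
  Σ(formed) = 5075 kJ
ΔH = Σ(broken) − Σ(formed) = 4962 − 5075 = −113 kJ

ΔH ≈ −113 kJ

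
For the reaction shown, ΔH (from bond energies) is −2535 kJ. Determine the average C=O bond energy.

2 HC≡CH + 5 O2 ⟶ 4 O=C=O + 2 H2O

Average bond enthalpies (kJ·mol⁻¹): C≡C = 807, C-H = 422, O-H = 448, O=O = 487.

Let D be the C=O bond energy.
Σ(broken) = 2×807 + 4×422 + 5×487 = 5737
Σ(formed) = 8×D + 4×448 = 1792 + 8D
ΔH = Σ(broken) − Σ(formed) = (5737) − (1792 + 8D) = +3945 − 8D
Setting this equal to −2535 kJ gives 8D = 6480, so D = 810 kJ/mol.

D(C=O) ≈ 810 kJ/mol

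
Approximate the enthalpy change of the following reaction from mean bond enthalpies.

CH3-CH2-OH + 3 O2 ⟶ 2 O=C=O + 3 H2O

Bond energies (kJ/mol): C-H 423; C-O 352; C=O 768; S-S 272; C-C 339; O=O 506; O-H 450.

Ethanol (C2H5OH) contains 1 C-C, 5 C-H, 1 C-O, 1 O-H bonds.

ΔH ≈ −998 kJ

Bonds broken (reactants):
  C-C: 1 × 339 = 339
  C-H: 5 × 423 = 2115
  C-O: 1 × 352 = 352
  O-H: 1 × 450 = 450
  O=O: 3 × 506 = 1518
  Σ(broken) = 4774 kJ
Bonds formed (products):
  C=O: 4 × 768 = 3072
  O-H: 6 × 450 = 2700
  Σ(formed) = 5772 kJ
ΔH = Σ(broken) − Σ(formed) = 4774 − 5772 = −998 kJ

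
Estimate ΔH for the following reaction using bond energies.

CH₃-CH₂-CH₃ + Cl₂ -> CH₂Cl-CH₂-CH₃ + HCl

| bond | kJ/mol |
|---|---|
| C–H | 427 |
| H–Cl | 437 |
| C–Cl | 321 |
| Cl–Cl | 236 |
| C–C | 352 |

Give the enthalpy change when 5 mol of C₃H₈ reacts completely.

ΔH = −475 kJ

Bonds broken (reactants):
  C–C: 2 × 352 = 704
  C–H: 8 × 427 = 3416
  Cl–Cl: 1 × 236 = 236
  Σ(broken) = 4356 kJ
Bonds formed (products):
  C–C: 2 × 352 = 704
  C–Cl: 1 × 321 = 321
  C–H: 7 × 427 = 2989
  H–Cl: 1 × 437 = 437
  Σ(formed) = 4451 kJ
ΔH = Σ(broken) − Σ(formed) = 4356 − 4451 = −95 kJ
For 5× the reaction as written: 5 × (−95) = −475 kJ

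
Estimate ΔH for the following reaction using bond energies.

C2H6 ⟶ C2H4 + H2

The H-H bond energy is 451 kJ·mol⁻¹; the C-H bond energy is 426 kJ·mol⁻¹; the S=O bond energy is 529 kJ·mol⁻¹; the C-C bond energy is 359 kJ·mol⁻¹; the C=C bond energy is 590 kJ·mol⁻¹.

Bonds broken (reactants):
  C-C: 1 × 359 = 359
  C-H: 6 × 426 = 2556
  Σ(broken) = 2915 kJ
Bonds formed (products):
  C-H: 4 × 426 = 1704
  C=C: 1 × 590 = 590
  H-H: 1 × 451 = 451
  Σ(formed) = 2745 kJ
ΔH = Σ(broken) − Σ(formed) = 2915 − 2745 = +170 kJ

ΔH ≈ +170 kJ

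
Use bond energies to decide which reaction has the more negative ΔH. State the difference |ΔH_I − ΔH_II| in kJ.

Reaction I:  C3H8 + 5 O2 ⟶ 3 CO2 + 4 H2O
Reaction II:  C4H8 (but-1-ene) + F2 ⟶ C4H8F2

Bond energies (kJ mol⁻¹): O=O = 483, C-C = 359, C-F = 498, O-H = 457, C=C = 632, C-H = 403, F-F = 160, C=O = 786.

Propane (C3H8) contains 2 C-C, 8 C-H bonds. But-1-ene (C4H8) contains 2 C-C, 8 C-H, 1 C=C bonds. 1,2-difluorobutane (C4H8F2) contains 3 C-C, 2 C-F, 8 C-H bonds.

Reaction I, by 1452 kJ

Reaction I:
  Bonds broken (reactants):
    C-C: 2 × 359 = 718
    C-H: 8 × 403 = 3224
    O=O: 5 × 483 = 2415
    Σ(broken) = 6357 kJ
  Bonds formed (products):
    C=O: 6 × 786 = 4716
    O-H: 8 × 457 = 3656
    Σ(formed) = 8372 kJ
  ΔH_I = 6357 − 8372 = −2015 kJ
Reaction II:
  Bonds broken (reactants):
    C-C: 2 × 359 = 718
    C-H: 8 × 403 = 3224
    C=C: 1 × 632 = 632
    F-F: 1 × 160 = 160
    Σ(broken) = 4734 kJ
  Bonds formed (products):
    C-C: 3 × 359 = 1077
    C-F: 2 × 498 = 996
    C-H: 8 × 403 = 3224
    Σ(formed) = 5297 kJ
  ΔH_II = 4734 − 5297 = −563 kJ
ΔH_I − ΔH_II = −1452 kJ, so reaction I has the more negative ΔH; |ΔH_I − ΔH_II| = 1452 kJ.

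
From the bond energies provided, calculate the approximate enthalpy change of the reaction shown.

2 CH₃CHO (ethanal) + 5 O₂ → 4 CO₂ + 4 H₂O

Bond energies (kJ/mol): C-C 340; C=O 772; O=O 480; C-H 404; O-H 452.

ΔH ≈ −1936 kJ

Bonds broken (reactants):
  C-C: 2 × 340 = 680
  C-H: 8 × 404 = 3232
  C=O: 2 × 772 = 1544
  O=O: 5 × 480 = 2400
  Σ(broken) = 7856 kJ
Bonds formed (products):
  C=O: 8 × 772 = 6176
  O-H: 8 × 452 = 3616
  Σ(formed) = 9792 kJ
ΔH = Σ(broken) − Σ(formed) = 7856 − 9792 = −1936 kJ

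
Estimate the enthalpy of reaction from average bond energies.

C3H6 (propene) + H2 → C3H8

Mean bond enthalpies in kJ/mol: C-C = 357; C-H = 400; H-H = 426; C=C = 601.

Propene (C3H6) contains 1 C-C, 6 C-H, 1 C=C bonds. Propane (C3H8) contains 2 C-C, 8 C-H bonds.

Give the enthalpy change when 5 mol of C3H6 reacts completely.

Bonds broken (reactants):
  C-C: 1 × 357 = 357
  C-H: 6 × 400 = 2400
  C=C: 1 × 601 = 601
  H-H: 1 × 426 = 426
  Σ(broken) = 3784 kJ
Bonds formed (products):
  C-C: 2 × 357 = 714
  C-H: 8 × 400 = 3200
  Σ(formed) = 3914 kJ
ΔH = Σ(broken) − Σ(formed) = 3784 − 3914 = −130 kJ
For 5× the reaction as written: 5 × (−130) = −650 kJ

ΔH = −650 kJ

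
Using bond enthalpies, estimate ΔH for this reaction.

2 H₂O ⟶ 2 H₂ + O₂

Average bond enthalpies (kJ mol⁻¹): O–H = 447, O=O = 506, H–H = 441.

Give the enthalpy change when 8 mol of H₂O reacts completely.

ΔH = +1600 kJ

Bonds broken (reactants):
  O–H: 4 × 447 = 1788
  Σ(broken) = 1788 kJ
Bonds formed (products):
  H–H: 2 × 441 = 882
  O=O: 1 × 506 = 506
  Σ(formed) = 1388 kJ
ΔH = Σ(broken) − Σ(formed) = 1788 − 1388 = +400 kJ
For 4× the reaction as written: 4 × (+400) = +1600 kJ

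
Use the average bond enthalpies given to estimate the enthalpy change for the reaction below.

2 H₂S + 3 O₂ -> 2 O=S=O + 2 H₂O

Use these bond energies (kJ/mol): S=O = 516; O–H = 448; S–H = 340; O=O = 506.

Bonds broken (reactants):
  O=O: 3 × 506 = 1518
  S–H: 4 × 340 = 1360
  Σ(broken) = 2878 kJ
Bonds formed (products):
  O–H: 4 × 448 = 1792
  S=O: 4 × 516 = 2064
  Σ(formed) = 3856 kJ
ΔH = Σ(broken) − Σ(formed) = 2878 − 3856 = −978 kJ

ΔH ≈ −978 kJ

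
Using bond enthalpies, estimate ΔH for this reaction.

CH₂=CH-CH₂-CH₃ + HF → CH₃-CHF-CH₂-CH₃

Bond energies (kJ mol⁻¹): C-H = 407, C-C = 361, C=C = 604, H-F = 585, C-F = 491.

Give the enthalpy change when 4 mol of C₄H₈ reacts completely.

ΔH = −280 kJ

Bonds broken (reactants):
  C-C: 2 × 361 = 722
  C-H: 8 × 407 = 3256
  C=C: 1 × 604 = 604
  H-F: 1 × 585 = 585
  Σ(broken) = 5167 kJ
Bonds formed (products):
  C-C: 3 × 361 = 1083
  C-F: 1 × 491 = 491
  C-H: 9 × 407 = 3663
  Σ(formed) = 5237 kJ
ΔH = Σ(broken) − Σ(formed) = 5167 − 5237 = −70 kJ
For 4× the reaction as written: 4 × (−70) = −280 kJ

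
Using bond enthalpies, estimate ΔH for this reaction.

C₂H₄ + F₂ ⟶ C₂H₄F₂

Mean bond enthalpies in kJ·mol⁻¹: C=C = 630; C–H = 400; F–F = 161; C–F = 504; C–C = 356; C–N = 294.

ΔH ≈ −573 kJ

Bonds broken (reactants):
  C–H: 4 × 400 = 1600
  C=C: 1 × 630 = 630
  F–F: 1 × 161 = 161
  Σ(broken) = 2391 kJ
Bonds formed (products):
  C–C: 1 × 356 = 356
  C–F: 2 × 504 = 1008
  C–H: 4 × 400 = 1600
  Σ(formed) = 2964 kJ
ΔH = Σ(broken) − Σ(formed) = 2391 − 2964 = −573 kJ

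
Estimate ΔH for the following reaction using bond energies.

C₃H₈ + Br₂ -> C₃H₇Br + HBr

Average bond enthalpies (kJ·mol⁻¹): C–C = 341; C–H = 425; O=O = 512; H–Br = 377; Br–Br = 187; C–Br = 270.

ΔH ≈ −35 kJ

Bonds broken (reactants):
  Br–Br: 1 × 187 = 187
  C–C: 2 × 341 = 682
  C–H: 8 × 425 = 3400
  Σ(broken) = 4269 kJ
Bonds formed (products):
  C–Br: 1 × 270 = 270
  C–C: 2 × 341 = 682
  C–H: 7 × 425 = 2975
  H–Br: 1 × 377 = 377
  Σ(formed) = 4304 kJ
ΔH = Σ(broken) − Σ(formed) = 4269 − 4304 = −35 kJ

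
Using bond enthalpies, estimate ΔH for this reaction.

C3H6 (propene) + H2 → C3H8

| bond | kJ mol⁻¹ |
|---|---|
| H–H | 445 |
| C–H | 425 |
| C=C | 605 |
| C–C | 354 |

Bonds broken (reactants):
  C–C: 1 × 354 = 354
  C–H: 6 × 425 = 2550
  C=C: 1 × 605 = 605
  H–H: 1 × 445 = 445
  Σ(broken) = 3954 kJ
Bonds formed (products):
  C–C: 2 × 354 = 708
  C–H: 8 × 425 = 3400
  Σ(formed) = 4108 kJ
ΔH = Σ(broken) − Σ(formed) = 3954 − 4108 = −154 kJ

ΔH ≈ −154 kJ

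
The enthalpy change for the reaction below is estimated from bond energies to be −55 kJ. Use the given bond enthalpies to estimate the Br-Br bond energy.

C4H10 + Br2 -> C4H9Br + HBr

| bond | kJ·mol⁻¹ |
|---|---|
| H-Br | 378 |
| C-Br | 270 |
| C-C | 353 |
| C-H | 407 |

D(Br-Br) ≈ 186 kJ/mol

Let D be the Br-Br bond energy.
Σ(broken) = 1×D + 3×353 + 10×407 = 5129 + D
Σ(formed) = 1×270 + 3×353 + 9×407 + 1×378 = 5370
ΔH = Σ(broken) − Σ(formed) = (5129 + D) − (5370) = −241 + D
Setting this equal to −55 kJ gives D = 186 kJ/mol.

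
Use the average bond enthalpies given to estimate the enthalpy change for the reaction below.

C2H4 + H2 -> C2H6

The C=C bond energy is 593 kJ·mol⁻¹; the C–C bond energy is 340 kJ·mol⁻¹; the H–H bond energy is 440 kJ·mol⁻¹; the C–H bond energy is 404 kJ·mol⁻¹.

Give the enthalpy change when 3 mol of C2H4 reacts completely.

ΔH = −345 kJ

Bonds broken (reactants):
  C–H: 4 × 404 = 1616
  C=C: 1 × 593 = 593
  H–H: 1 × 440 = 440
  Σ(broken) = 2649 kJ
Bonds formed (products):
  C–C: 1 × 340 = 340
  C–H: 6 × 404 = 2424
  Σ(formed) = 2764 kJ
ΔH = Σ(broken) − Σ(formed) = 2649 − 2764 = −115 kJ
For 3× the reaction as written: 3 × (−115) = −345 kJ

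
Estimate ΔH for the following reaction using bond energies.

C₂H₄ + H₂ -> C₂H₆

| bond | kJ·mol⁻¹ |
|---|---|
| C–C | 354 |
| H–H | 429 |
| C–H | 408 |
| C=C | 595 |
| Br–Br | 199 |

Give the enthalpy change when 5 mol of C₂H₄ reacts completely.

Bonds broken (reactants):
  C–H: 4 × 408 = 1632
  C=C: 1 × 595 = 595
  H–H: 1 × 429 = 429
  Σ(broken) = 2656 kJ
Bonds formed (products):
  C–C: 1 × 354 = 354
  C–H: 6 × 408 = 2448
  Σ(formed) = 2802 kJ
ΔH = Σ(broken) − Σ(formed) = 2656 − 2802 = −146 kJ
For 5× the reaction as written: 5 × (−146) = −730 kJ

ΔH = −730 kJ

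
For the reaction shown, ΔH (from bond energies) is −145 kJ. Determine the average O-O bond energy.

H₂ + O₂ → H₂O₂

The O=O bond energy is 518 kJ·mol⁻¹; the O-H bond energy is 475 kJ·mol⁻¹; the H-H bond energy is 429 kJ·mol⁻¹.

D(O-O) ≈ 142 kJ/mol

Let D be the O-O bond energy.
Σ(broken) = 1×429 + 1×518 = 947
Σ(formed) = 2×475 + 1×D = 950 + D
ΔH = Σ(broken) − Σ(formed) = (947) − (950 + D) = −3 − D
Setting this equal to −145 kJ gives D = 142 kJ/mol.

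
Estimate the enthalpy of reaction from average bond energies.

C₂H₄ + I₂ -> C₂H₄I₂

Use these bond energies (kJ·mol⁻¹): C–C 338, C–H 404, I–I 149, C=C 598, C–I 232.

Bonds broken (reactants):
  C–H: 4 × 404 = 1616
  C=C: 1 × 598 = 598
  I–I: 1 × 149 = 149
  Σ(broken) = 2363 kJ
Bonds formed (products):
  C–C: 1 × 338 = 338
  C–H: 4 × 404 = 1616
  C–I: 2 × 232 = 464
  Σ(formed) = 2418 kJ
ΔH = Σ(broken) − Σ(formed) = 2363 − 2418 = −55 kJ

ΔH ≈ −55 kJ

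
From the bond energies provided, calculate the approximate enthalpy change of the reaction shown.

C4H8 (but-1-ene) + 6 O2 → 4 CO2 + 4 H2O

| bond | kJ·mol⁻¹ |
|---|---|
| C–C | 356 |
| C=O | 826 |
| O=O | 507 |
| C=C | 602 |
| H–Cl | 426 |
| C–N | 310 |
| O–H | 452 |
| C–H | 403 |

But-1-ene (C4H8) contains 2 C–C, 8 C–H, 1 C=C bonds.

ΔH ≈ −2644 kJ

Bonds broken (reactants):
  C–C: 2 × 356 = 712
  C–H: 8 × 403 = 3224
  C=C: 1 × 602 = 602
  O=O: 6 × 507 = 3042
  Σ(broken) = 7580 kJ
Bonds formed (products):
  C=O: 8 × 826 = 6608
  O–H: 8 × 452 = 3616
  Σ(formed) = 10224 kJ
ΔH = Σ(broken) − Σ(formed) = 7580 − 10224 = −2644 kJ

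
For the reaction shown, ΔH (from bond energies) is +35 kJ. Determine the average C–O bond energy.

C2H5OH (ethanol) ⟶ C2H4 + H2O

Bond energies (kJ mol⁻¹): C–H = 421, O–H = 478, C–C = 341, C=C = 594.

Let D be the C–O bond energy.
Σ(broken) = 1×341 + 5×421 + 1×D + 1×478 = 2924 + D
Σ(formed) = 4×421 + 1×594 + 2×478 = 3234
ΔH = Σ(broken) − Σ(formed) = (2924 + D) − (3234) = −310 + D
Setting this equal to +35 kJ gives D = 345 kJ/mol.

D(C–O) ≈ 345 kJ/mol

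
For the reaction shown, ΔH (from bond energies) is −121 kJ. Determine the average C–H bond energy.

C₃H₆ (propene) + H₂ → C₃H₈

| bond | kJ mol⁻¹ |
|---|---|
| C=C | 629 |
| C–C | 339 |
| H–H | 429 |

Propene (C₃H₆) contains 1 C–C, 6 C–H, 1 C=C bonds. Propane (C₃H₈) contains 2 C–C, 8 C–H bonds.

D(C–H) ≈ 420 kJ/mol

Let D be the C–H bond energy.
Σ(broken) = 1×339 + 6×D + 1×629 + 1×429 = 1397 + 6D
Σ(formed) = 2×339 + 8×D = 678 + 8D
ΔH = Σ(broken) − Σ(formed) = (1397 + 6D) − (678 + 8D) = +719 − 2D
Setting this equal to −121 kJ gives 2D = 840, so D = 420 kJ/mol.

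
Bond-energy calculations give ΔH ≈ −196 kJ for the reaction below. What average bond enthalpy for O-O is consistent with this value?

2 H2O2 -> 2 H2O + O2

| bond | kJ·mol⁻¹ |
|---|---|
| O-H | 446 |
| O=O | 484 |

Let D be the O-O bond energy.
Σ(broken) = 4×446 + 2×D = 1784 + 2D
Σ(formed) = 4×446 + 1×484 = 2268
ΔH = Σ(broken) − Σ(formed) = (1784 + 2D) − (2268) = −484 + 2D
Setting this equal to −196 kJ gives 2D = 288, so D = 144 kJ/mol.

D(O-O) ≈ 144 kJ/mol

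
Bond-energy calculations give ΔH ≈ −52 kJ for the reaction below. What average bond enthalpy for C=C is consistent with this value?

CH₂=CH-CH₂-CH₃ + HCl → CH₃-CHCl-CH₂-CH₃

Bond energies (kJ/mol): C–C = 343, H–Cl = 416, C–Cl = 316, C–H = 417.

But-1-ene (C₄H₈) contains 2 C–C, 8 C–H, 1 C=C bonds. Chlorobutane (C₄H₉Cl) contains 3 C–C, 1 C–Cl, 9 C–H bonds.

Let D be the C=C bond energy.
Σ(broken) = 2×343 + 8×417 + 1×D + 1×416 = 4438 + D
Σ(formed) = 3×343 + 1×316 + 9×417 = 5098
ΔH = Σ(broken) − Σ(formed) = (4438 + D) − (5098) = −660 + D
Setting this equal to −52 kJ gives D = 608 kJ/mol.

D(C=C) ≈ 608 kJ/mol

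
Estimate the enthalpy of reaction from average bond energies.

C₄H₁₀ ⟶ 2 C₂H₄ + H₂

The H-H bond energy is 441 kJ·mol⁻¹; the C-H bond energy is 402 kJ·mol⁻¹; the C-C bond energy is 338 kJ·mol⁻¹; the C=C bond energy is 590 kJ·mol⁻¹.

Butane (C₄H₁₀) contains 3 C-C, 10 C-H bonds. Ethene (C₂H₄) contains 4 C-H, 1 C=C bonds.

Bonds broken (reactants):
  C-C: 3 × 338 = 1014
  C-H: 10 × 402 = 4020
  Σ(broken) = 5034 kJ
Bonds formed (products):
  C-H: 8 × 402 = 3216
  C=C: 2 × 590 = 1180
  H-H: 1 × 441 = 441
  Σ(formed) = 4837 kJ
ΔH = Σ(broken) − Σ(formed) = 5034 − 4837 = +197 kJ

ΔH ≈ +197 kJ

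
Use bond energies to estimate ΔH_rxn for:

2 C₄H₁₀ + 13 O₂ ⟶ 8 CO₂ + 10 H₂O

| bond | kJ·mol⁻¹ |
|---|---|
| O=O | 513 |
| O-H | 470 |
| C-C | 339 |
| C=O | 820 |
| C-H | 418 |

Bonds broken (reactants):
  C-C: 6 × 339 = 2034
  C-H: 20 × 418 = 8360
  O=O: 13 × 513 = 6669
  Σ(broken) = 17063 kJ
Bonds formed (products):
  C=O: 16 × 820 = 13120
  O-H: 20 × 470 = 9400
  Σ(formed) = 22520 kJ
ΔH = Σ(broken) − Σ(formed) = 17063 − 22520 = −5457 kJ

ΔH ≈ −5457 kJ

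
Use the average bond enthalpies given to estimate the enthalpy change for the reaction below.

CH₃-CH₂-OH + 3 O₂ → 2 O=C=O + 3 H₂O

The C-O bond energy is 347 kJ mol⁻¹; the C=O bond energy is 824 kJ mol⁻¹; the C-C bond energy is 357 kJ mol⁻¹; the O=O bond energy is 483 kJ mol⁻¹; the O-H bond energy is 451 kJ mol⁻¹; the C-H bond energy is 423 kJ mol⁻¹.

Bonds broken (reactants):
  C-C: 1 × 357 = 357
  C-H: 5 × 423 = 2115
  C-O: 1 × 347 = 347
  O-H: 1 × 451 = 451
  O=O: 3 × 483 = 1449
  Σ(broken) = 4719 kJ
Bonds formed (products):
  C=O: 4 × 824 = 3296
  O-H: 6 × 451 = 2706
  Σ(formed) = 6002 kJ
ΔH = Σ(broken) − Σ(formed) = 4719 − 6002 = −1283 kJ

ΔH ≈ −1283 kJ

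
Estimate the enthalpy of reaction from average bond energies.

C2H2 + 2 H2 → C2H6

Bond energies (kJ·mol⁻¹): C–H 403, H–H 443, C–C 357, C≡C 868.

Bonds broken (reactants):
  C≡C: 1 × 868 = 868
  C–H: 2 × 403 = 806
  H–H: 2 × 443 = 886
  Σ(broken) = 2560 kJ
Bonds formed (products):
  C–C: 1 × 357 = 357
  C–H: 6 × 403 = 2418
  Σ(formed) = 2775 kJ
ΔH = Σ(broken) − Σ(formed) = 2560 − 2775 = −215 kJ

ΔH ≈ −215 kJ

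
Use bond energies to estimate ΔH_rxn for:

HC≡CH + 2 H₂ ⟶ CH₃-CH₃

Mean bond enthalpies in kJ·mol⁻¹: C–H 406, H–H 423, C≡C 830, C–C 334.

Bonds broken (reactants):
  C≡C: 1 × 830 = 830
  C–H: 2 × 406 = 812
  H–H: 2 × 423 = 846
  Σ(broken) = 2488 kJ
Bonds formed (products):
  C–C: 1 × 334 = 334
  C–H: 6 × 406 = 2436
  Σ(formed) = 2770 kJ
ΔH = Σ(broken) − Σ(formed) = 2488 − 2770 = −282 kJ

ΔH ≈ −282 kJ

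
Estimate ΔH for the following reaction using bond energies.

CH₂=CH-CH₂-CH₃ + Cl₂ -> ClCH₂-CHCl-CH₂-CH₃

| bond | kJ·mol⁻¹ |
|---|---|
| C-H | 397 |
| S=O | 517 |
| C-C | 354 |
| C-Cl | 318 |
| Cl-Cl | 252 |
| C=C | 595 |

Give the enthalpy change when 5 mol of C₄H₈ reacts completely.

ΔH = −715 kJ

Bonds broken (reactants):
  C-C: 2 × 354 = 708
  C-H: 8 × 397 = 3176
  C=C: 1 × 595 = 595
  Cl-Cl: 1 × 252 = 252
  Σ(broken) = 4731 kJ
Bonds formed (products):
  C-C: 3 × 354 = 1062
  C-Cl: 2 × 318 = 636
  C-H: 8 × 397 = 3176
  Σ(formed) = 4874 kJ
ΔH = Σ(broken) − Σ(formed) = 4731 − 4874 = −143 kJ
For 5× the reaction as written: 5 × (−143) = −715 kJ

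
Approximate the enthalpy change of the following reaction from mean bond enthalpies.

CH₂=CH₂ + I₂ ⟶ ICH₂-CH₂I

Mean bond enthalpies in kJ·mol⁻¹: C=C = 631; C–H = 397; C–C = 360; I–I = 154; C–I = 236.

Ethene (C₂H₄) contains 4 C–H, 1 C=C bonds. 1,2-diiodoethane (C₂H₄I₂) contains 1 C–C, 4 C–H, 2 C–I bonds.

ΔH ≈ −47 kJ

Bonds broken (reactants):
  C–H: 4 × 397 = 1588
  C=C: 1 × 631 = 631
  I–I: 1 × 154 = 154
  Σ(broken) = 2373 kJ
Bonds formed (products):
  C–C: 1 × 360 = 360
  C–H: 4 × 397 = 1588
  C–I: 2 × 236 = 472
  Σ(formed) = 2420 kJ
ΔH = Σ(broken) − Σ(formed) = 2373 − 2420 = −47 kJ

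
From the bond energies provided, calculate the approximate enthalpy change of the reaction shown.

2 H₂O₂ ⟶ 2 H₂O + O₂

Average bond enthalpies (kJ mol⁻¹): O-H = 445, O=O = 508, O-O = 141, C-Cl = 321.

Bonds broken (reactants):
  O-H: 4 × 445 = 1780
  O-O: 2 × 141 = 282
  Σ(broken) = 2062 kJ
Bonds formed (products):
  O-H: 4 × 445 = 1780
  O=O: 1 × 508 = 508
  Σ(formed) = 2288 kJ
ΔH = Σ(broken) − Σ(formed) = 2062 − 2288 = −226 kJ

ΔH ≈ −226 kJ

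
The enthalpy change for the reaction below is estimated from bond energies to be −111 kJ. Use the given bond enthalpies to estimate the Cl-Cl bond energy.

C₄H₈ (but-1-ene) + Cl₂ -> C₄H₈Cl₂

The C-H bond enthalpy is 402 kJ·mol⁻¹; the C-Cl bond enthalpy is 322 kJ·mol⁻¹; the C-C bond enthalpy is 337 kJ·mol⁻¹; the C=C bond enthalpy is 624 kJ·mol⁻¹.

D(Cl-Cl) ≈ 246 kJ/mol

Let D be the Cl-Cl bond energy.
Σ(broken) = 2×337 + 8×402 + 1×624 + 1×D = 4514 + D
Σ(formed) = 3×337 + 2×322 + 8×402 = 4871
ΔH = Σ(broken) − Σ(formed) = (4514 + D) − (4871) = −357 + D
Setting this equal to −111 kJ gives D = 246 kJ/mol.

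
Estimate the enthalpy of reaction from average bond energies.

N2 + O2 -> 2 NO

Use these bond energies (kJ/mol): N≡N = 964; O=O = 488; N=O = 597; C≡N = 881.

ΔH ≈ +258 kJ

Bonds broken (reactants):
  N≡N: 1 × 964 = 964
  O=O: 1 × 488 = 488
  Σ(broken) = 1452 kJ
Bonds formed (products):
  N=O: 2 × 597 = 1194
  Σ(formed) = 1194 kJ
ΔH = Σ(broken) − Σ(formed) = 1452 − 1194 = +258 kJ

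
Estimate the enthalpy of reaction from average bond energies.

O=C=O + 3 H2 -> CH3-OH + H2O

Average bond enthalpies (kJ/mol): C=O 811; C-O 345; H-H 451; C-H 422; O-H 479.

ΔH ≈ −73 kJ

Bonds broken (reactants):
  C=O: 2 × 811 = 1622
  H-H: 3 × 451 = 1353
  Σ(broken) = 2975 kJ
Bonds formed (products):
  C-H: 3 × 422 = 1266
  C-O: 1 × 345 = 345
  O-H: 3 × 479 = 1437
  Σ(formed) = 3048 kJ
ΔH = Σ(broken) − Σ(formed) = 2975 − 3048 = −73 kJ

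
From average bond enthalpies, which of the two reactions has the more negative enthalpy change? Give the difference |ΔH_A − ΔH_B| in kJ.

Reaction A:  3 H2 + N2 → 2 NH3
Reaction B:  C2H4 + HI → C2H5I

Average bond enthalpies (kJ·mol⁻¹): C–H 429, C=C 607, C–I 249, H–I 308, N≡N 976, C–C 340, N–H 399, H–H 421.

Reaction A:
  Bonds broken (reactants):
    H–H: 3 × 421 = 1263
    N≡N: 1 × 976 = 976
    Σ(broken) = 2239 kJ
  Bonds formed (products):
    N–H: 6 × 399 = 2394
    Σ(formed) = 2394 kJ
  ΔH_A = 2239 − 2394 = −155 kJ
Reaction B:
  Bonds broken (reactants):
    C–H: 4 × 429 = 1716
    C=C: 1 × 607 = 607
    H–I: 1 × 308 = 308
    Σ(broken) = 2631 kJ
  Bonds formed (products):
    C–C: 1 × 340 = 340
    C–H: 5 × 429 = 2145
    C–I: 1 × 249 = 249
    Σ(formed) = 2734 kJ
  ΔH_B = 2631 − 2734 = −103 kJ
ΔH_A − ΔH_B = −52 kJ, so reaction A has the more negative ΔH; |ΔH_A − ΔH_B| = 52 kJ.

Reaction A, by 52 kJ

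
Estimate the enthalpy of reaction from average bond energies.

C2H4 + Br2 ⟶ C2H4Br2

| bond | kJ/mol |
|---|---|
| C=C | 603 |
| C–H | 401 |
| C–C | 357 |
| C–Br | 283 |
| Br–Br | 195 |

ΔH ≈ −125 kJ

Bonds broken (reactants):
  Br–Br: 1 × 195 = 195
  C–H: 4 × 401 = 1604
  C=C: 1 × 603 = 603
  Σ(broken) = 2402 kJ
Bonds formed (products):
  C–Br: 2 × 283 = 566
  C–C: 1 × 357 = 357
  C–H: 4 × 401 = 1604
  Σ(formed) = 2527 kJ
ΔH = Σ(broken) − Σ(formed) = 2402 − 2527 = −125 kJ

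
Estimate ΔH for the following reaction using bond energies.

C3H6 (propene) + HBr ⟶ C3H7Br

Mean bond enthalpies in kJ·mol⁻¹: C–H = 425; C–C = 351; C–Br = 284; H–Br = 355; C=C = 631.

ΔH ≈ −74 kJ

Bonds broken (reactants):
  C–C: 1 × 351 = 351
  C–H: 6 × 425 = 2550
  C=C: 1 × 631 = 631
  H–Br: 1 × 355 = 355
  Σ(broken) = 3887 kJ
Bonds formed (products):
  C–Br: 1 × 284 = 284
  C–C: 2 × 351 = 702
  C–H: 7 × 425 = 2975
  Σ(formed) = 3961 kJ
ΔH = Σ(broken) − Σ(formed) = 3887 − 3961 = −74 kJ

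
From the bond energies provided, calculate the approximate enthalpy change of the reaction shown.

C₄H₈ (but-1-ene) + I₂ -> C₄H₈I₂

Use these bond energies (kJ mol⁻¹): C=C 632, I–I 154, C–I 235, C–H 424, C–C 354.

Bonds broken (reactants):
  C–C: 2 × 354 = 708
  C–H: 8 × 424 = 3392
  C=C: 1 × 632 = 632
  I–I: 1 × 154 = 154
  Σ(broken) = 4886 kJ
Bonds formed (products):
  C–C: 3 × 354 = 1062
  C–H: 8 × 424 = 3392
  C–I: 2 × 235 = 470
  Σ(formed) = 4924 kJ
ΔH = Σ(broken) − Σ(formed) = 4886 − 4924 = −38 kJ

ΔH ≈ −38 kJ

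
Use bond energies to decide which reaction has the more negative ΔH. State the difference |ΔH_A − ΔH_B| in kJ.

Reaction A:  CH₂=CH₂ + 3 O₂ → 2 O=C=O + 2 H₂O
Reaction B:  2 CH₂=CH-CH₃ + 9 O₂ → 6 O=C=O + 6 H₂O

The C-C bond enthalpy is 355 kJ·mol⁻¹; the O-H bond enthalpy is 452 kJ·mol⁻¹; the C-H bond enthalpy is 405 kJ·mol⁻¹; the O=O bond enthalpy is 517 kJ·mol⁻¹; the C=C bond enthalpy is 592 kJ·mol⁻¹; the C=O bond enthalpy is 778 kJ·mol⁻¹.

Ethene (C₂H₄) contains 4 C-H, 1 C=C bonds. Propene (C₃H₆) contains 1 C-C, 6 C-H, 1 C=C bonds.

Reaction A:
  Bonds broken (reactants):
    C-H: 4 × 405 = 1620
    C=C: 1 × 592 = 592
    O=O: 3 × 517 = 1551
    Σ(broken) = 3763 kJ
  Bonds formed (products):
    C=O: 4 × 778 = 3112
    O-H: 4 × 452 = 1808
    Σ(formed) = 4920 kJ
  ΔH_A = 3763 − 4920 = −1157 kJ
Reaction B:
  Bonds broken (reactants):
    C-C: 2 × 355 = 710
    C-H: 12 × 405 = 4860
    C=C: 2 × 592 = 1184
    O=O: 9 × 517 = 4653
    Σ(broken) = 11407 kJ
  Bonds formed (products):
    C=O: 12 × 778 = 9336
    O-H: 12 × 452 = 5424
    Σ(formed) = 14760 kJ
  ΔH_B = 11407 − 14760 = −3353 kJ
ΔH_A − ΔH_B = +2196 kJ, so reaction B has the more negative ΔH; |ΔH_A − ΔH_B| = 2196 kJ.

Reaction B, by 2196 kJ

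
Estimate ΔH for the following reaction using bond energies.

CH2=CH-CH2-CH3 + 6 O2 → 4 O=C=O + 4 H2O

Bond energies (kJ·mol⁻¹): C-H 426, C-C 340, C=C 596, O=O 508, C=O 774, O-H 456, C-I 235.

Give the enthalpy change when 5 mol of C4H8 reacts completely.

ΔH = −10540 kJ

Bonds broken (reactants):
  C-C: 2 × 340 = 680
  C-H: 8 × 426 = 3408
  C=C: 1 × 596 = 596
  O=O: 6 × 508 = 3048
  Σ(broken) = 7732 kJ
Bonds formed (products):
  C=O: 8 × 774 = 6192
  O-H: 8 × 456 = 3648
  Σ(formed) = 9840 kJ
ΔH = Σ(broken) − Σ(formed) = 7732 − 9840 = −2108 kJ
For 5× the reaction as written: 5 × (−2108) = −10540 kJ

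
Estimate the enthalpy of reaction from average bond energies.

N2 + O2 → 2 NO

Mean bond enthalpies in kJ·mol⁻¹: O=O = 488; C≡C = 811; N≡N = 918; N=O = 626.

ΔH ≈ +154 kJ

Bonds broken (reactants):
  N≡N: 1 × 918 = 918
  O=O: 1 × 488 = 488
  Σ(broken) = 1406 kJ
Bonds formed (products):
  N=O: 2 × 626 = 1252
  Σ(formed) = 1252 kJ
ΔH = Σ(broken) − Σ(formed) = 1406 − 1252 = +154 kJ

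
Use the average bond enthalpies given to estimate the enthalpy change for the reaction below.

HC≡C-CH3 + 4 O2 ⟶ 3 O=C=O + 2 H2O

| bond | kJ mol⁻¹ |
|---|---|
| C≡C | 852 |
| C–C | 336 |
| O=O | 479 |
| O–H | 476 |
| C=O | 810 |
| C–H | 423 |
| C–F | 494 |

ΔH ≈ −1968 kJ

Bonds broken (reactants):
  C≡C: 1 × 852 = 852
  C–C: 1 × 336 = 336
  C–H: 4 × 423 = 1692
  O=O: 4 × 479 = 1916
  Σ(broken) = 4796 kJ
Bonds formed (products):
  C=O: 6 × 810 = 4860
  O–H: 4 × 476 = 1904
  Σ(formed) = 6764 kJ
ΔH = Σ(broken) − Σ(formed) = 4796 − 6764 = −1968 kJ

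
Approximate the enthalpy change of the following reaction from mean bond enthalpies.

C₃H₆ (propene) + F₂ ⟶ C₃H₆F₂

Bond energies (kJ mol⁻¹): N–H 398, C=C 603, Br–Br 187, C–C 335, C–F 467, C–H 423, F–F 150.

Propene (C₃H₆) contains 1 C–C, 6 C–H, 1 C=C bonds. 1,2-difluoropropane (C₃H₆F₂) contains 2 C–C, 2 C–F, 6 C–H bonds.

ΔH ≈ −516 kJ

Bonds broken (reactants):
  C–C: 1 × 335 = 335
  C–H: 6 × 423 = 2538
  C=C: 1 × 603 = 603
  F–F: 1 × 150 = 150
  Σ(broken) = 3626 kJ
Bonds formed (products):
  C–C: 2 × 335 = 670
  C–F: 2 × 467 = 934
  C–H: 6 × 423 = 2538
  Σ(formed) = 4142 kJ
ΔH = Σ(broken) − Σ(formed) = 3626 − 4142 = −516 kJ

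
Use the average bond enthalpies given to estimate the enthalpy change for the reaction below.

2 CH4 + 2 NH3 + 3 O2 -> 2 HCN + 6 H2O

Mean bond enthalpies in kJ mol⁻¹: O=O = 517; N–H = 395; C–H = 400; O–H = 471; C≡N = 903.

Bonds broken (reactants):
  C–H: 8 × 400 = 3200
  N–H: 6 × 395 = 2370
  O=O: 3 × 517 = 1551
  Σ(broken) = 7121 kJ
Bonds formed (products):
  C≡N: 2 × 903 = 1806
  C–H: 2 × 400 = 800
  O–H: 12 × 471 = 5652
  Σ(formed) = 8258 kJ
ΔH = Σ(broken) − Σ(formed) = 7121 − 8258 = −1137 kJ

ΔH ≈ −1137 kJ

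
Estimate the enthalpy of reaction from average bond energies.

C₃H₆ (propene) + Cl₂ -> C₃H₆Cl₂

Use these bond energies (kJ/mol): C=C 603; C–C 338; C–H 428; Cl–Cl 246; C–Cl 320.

Bonds broken (reactants):
  C–C: 1 × 338 = 338
  C–H: 6 × 428 = 2568
  C=C: 1 × 603 = 603
  Cl–Cl: 1 × 246 = 246
  Σ(broken) = 3755 kJ
Bonds formed (products):
  C–C: 2 × 338 = 676
  C–Cl: 2 × 320 = 640
  C–H: 6 × 428 = 2568
  Σ(formed) = 3884 kJ
ΔH = Σ(broken) − Σ(formed) = 3755 − 3884 = −129 kJ

ΔH ≈ −129 kJ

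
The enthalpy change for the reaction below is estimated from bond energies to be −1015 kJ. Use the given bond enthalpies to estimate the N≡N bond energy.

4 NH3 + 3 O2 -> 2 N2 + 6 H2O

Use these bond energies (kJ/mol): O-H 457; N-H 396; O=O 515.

D(N≡N) ≈ 914 kJ/mol

Let D be the N≡N bond energy.
Σ(broken) = 12×396 + 3×515 = 6297
Σ(formed) = 2×D + 12×457 = 5484 + 2D
ΔH = Σ(broken) − Σ(formed) = (6297) − (5484 + 2D) = +813 − 2D
Setting this equal to −1015 kJ gives 2D = 1828, so D = 914 kJ/mol.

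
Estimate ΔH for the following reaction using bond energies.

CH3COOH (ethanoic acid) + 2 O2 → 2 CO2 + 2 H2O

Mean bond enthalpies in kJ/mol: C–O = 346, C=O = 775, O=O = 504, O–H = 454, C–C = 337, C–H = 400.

ΔH ≈ −796 kJ

Bonds broken (reactants):
  C–C: 1 × 337 = 337
  C–H: 3 × 400 = 1200
  C–O: 1 × 346 = 346
  C=O: 1 × 775 = 775
  O–H: 1 × 454 = 454
  O=O: 2 × 504 = 1008
  Σ(broken) = 4120 kJ
Bonds formed (products):
  C=O: 4 × 775 = 3100
  O–H: 4 × 454 = 1816
  Σ(formed) = 4916 kJ
ΔH = Σ(broken) − Σ(formed) = 4120 − 4916 = −796 kJ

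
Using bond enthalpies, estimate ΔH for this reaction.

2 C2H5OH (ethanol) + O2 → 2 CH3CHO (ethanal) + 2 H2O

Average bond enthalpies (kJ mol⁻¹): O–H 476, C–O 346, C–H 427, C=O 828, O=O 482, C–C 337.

Bonds broken (reactants):
  C–C: 2 × 337 = 674
  C–H: 10 × 427 = 4270
  C–O: 2 × 346 = 692
  O–H: 2 × 476 = 952
  O=O: 1 × 482 = 482
  Σ(broken) = 7070 kJ
Bonds formed (products):
  C–C: 2 × 337 = 674
  C–H: 8 × 427 = 3416
  C=O: 2 × 828 = 1656
  O–H: 4 × 476 = 1904
  Σ(formed) = 7650 kJ
ΔH = Σ(broken) − Σ(formed) = 7070 − 7650 = −580 kJ

ΔH ≈ −580 kJ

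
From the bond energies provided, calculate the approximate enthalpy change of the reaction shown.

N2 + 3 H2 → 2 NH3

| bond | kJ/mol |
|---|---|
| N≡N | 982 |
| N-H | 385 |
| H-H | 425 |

ΔH ≈ −53 kJ

Bonds broken (reactants):
  H-H: 3 × 425 = 1275
  N≡N: 1 × 982 = 982
  Σ(broken) = 2257 kJ
Bonds formed (products):
  N-H: 6 × 385 = 2310
  Σ(formed) = 2310 kJ
ΔH = Σ(broken) − Σ(formed) = 2257 − 2310 = −53 kJ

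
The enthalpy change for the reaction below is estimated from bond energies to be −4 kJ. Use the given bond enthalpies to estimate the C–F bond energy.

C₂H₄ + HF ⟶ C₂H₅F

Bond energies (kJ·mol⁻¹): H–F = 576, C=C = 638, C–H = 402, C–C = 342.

D(C–F) ≈ 474 kJ/mol

Let D be the C–F bond energy.
Σ(broken) = 4×402 + 1×638 + 1×576 = 2822
Σ(formed) = 1×342 + 1×D + 5×402 = 2352 + D
ΔH = Σ(broken) − Σ(formed) = (2822) − (2352 + D) = +470 − D
Setting this equal to −4 kJ gives D = 474 kJ/mol.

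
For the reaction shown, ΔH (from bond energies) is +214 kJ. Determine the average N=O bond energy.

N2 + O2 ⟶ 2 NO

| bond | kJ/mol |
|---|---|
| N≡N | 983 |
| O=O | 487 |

Let D be the N=O bond energy.
Σ(broken) = 1×983 + 1×487 = 1470
Σ(formed) = 2×D = 2D
ΔH = Σ(broken) − Σ(formed) = (1470) − (2D) = +1470 − 2D
Setting this equal to +214 kJ gives 2D = 1256, so D = 628 kJ/mol.

D(N=O) ≈ 628 kJ/mol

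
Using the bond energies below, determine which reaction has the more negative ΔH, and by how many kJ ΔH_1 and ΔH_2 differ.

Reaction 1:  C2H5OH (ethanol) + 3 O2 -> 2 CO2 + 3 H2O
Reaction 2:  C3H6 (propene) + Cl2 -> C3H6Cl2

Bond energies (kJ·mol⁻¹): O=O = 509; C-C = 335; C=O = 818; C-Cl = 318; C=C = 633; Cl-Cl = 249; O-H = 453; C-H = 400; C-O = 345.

Reaction 1:
  Bonds broken (reactants):
    C-C: 1 × 335 = 335
    C-H: 5 × 400 = 2000
    C-O: 1 × 345 = 345
    O-H: 1 × 453 = 453
    O=O: 3 × 509 = 1527
    Σ(broken) = 4660 kJ
  Bonds formed (products):
    C=O: 4 × 818 = 3272
    O-H: 6 × 453 = 2718
    Σ(formed) = 5990 kJ
  ΔH_1 = 4660 − 5990 = −1330 kJ
Reaction 2:
  Bonds broken (reactants):
    C-C: 1 × 335 = 335
    C-H: 6 × 400 = 2400
    C=C: 1 × 633 = 633
    Cl-Cl: 1 × 249 = 249
    Σ(broken) = 3617 kJ
  Bonds formed (products):
    C-C: 2 × 335 = 670
    C-Cl: 2 × 318 = 636
    C-H: 6 × 400 = 2400
    Σ(formed) = 3706 kJ
  ΔH_2 = 3617 − 3706 = −89 kJ
ΔH_1 − ΔH_2 = −1241 kJ, so reaction 1 has the more negative ΔH; |ΔH_1 − ΔH_2| = 1241 kJ.

Reaction 1, by 1241 kJ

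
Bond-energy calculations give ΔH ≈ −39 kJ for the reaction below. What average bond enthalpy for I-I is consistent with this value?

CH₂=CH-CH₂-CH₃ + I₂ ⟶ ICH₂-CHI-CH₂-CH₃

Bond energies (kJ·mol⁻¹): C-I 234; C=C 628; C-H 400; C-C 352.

Let D be the I-I bond energy.
Σ(broken) = 2×352 + 8×400 + 1×628 + 1×D = 4532 + D
Σ(formed) = 3×352 + 8×400 + 2×234 = 4724
ΔH = Σ(broken) − Σ(formed) = (4532 + D) − (4724) = −192 + D
Setting this equal to −39 kJ gives D = 153 kJ/mol.

D(I-I) ≈ 153 kJ/mol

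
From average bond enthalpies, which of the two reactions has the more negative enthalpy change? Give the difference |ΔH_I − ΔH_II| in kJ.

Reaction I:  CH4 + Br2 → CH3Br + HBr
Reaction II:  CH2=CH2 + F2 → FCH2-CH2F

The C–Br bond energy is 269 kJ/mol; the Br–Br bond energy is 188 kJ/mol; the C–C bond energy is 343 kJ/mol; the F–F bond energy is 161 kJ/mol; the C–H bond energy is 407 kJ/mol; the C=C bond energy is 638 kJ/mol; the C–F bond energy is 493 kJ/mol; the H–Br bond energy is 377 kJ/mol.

Reaction I:
  Bonds broken (reactants):
    Br–Br: 1 × 188 = 188
    C–H: 4 × 407 = 1628
    Σ(broken) = 1816 kJ
  Bonds formed (products):
    C–Br: 1 × 269 = 269
    C–H: 3 × 407 = 1221
    H–Br: 1 × 377 = 377
    Σ(formed) = 1867 kJ
  ΔH_I = 1816 − 1867 = −51 kJ
Reaction II:
  Bonds broken (reactants):
    C–H: 4 × 407 = 1628
    C=C: 1 × 638 = 638
    F–F: 1 × 161 = 161
    Σ(broken) = 2427 kJ
  Bonds formed (products):
    C–C: 1 × 343 = 343
    C–F: 2 × 493 = 986
    C–H: 4 × 407 = 1628
    Σ(formed) = 2957 kJ
  ΔH_II = 2427 − 2957 = −530 kJ
ΔH_I − ΔH_II = +479 kJ, so reaction II has the more negative ΔH; |ΔH_I − ΔH_II| = 479 kJ.

Reaction II, by 479 kJ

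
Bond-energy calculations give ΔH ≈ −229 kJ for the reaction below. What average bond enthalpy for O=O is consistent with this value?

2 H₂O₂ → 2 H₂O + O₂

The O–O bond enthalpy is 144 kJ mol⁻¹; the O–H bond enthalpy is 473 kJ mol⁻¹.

Let D be the O=O bond energy.
Σ(broken) = 4×473 + 2×144 = 2180
Σ(formed) = 4×473 + 1×D = 1892 + D
ΔH = Σ(broken) − Σ(formed) = (2180) − (1892 + D) = +288 − D
Setting this equal to −229 kJ gives D = 517 kJ/mol.

D(O=O) ≈ 517 kJ/mol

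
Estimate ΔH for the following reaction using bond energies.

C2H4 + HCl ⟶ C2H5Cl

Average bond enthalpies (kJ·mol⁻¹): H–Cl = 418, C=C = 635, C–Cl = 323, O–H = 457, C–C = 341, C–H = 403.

ΔH ≈ −14 kJ

Bonds broken (reactants):
  C–H: 4 × 403 = 1612
  C=C: 1 × 635 = 635
  H–Cl: 1 × 418 = 418
  Σ(broken) = 2665 kJ
Bonds formed (products):
  C–C: 1 × 341 = 341
  C–Cl: 1 × 323 = 323
  C–H: 5 × 403 = 2015
  Σ(formed) = 2679 kJ
ΔH = Σ(broken) − Σ(formed) = 2665 − 2679 = −14 kJ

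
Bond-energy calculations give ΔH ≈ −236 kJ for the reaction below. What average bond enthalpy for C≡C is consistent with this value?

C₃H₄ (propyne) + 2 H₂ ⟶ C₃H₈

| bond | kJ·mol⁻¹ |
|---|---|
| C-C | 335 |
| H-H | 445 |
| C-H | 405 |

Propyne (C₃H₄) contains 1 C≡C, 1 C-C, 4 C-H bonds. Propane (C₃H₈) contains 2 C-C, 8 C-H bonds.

D(C≡C) ≈ 829 kJ/mol

Let D be the C≡C bond energy.
Σ(broken) = 1×D + 1×335 + 4×405 + 2×445 = 2845 + D
Σ(formed) = 2×335 + 8×405 = 3910
ΔH = Σ(broken) − Σ(formed) = (2845 + D) − (3910) = −1065 + D
Setting this equal to −236 kJ gives D = 829 kJ/mol.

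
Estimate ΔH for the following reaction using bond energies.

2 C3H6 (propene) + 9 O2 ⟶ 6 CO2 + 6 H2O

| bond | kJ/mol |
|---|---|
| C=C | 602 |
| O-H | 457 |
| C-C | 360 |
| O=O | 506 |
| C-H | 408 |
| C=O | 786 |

ΔH ≈ −3542 kJ

Bonds broken (reactants):
  C-C: 2 × 360 = 720
  C-H: 12 × 408 = 4896
  C=C: 2 × 602 = 1204
  O=O: 9 × 506 = 4554
  Σ(broken) = 11374 kJ
Bonds formed (products):
  C=O: 12 × 786 = 9432
  O-H: 12 × 457 = 5484
  Σ(formed) = 14916 kJ
ΔH = Σ(broken) − Σ(formed) = 11374 − 14916 = −3542 kJ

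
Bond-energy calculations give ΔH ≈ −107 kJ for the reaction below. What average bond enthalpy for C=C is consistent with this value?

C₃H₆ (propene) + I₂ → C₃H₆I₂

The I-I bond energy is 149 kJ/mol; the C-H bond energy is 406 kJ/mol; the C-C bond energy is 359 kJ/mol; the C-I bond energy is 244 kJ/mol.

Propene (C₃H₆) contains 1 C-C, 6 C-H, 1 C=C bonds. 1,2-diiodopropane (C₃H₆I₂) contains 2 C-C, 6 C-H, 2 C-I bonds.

Let D be the C=C bond energy.
Σ(broken) = 1×359 + 6×406 + 1×D + 1×149 = 2944 + D
Σ(formed) = 2×359 + 6×406 + 2×244 = 3642
ΔH = Σ(broken) − Σ(formed) = (2944 + D) − (3642) = −698 + D
Setting this equal to −107 kJ gives D = 591 kJ/mol.

D(C=C) ≈ 591 kJ/mol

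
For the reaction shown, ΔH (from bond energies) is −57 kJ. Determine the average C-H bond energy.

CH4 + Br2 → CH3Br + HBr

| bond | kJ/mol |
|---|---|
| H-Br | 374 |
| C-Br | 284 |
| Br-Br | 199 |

D(C-H) ≈ 402 kJ/mol

Let D be the C-H bond energy.
Σ(broken) = 1×199 + 4×D = 199 + 4D
Σ(formed) = 1×284 + 3×D + 1×374 = 658 + 3D
ΔH = Σ(broken) − Σ(formed) = (199 + 4D) − (658 + 3D) = −459 + D
Setting this equal to −57 kJ gives D = 402 kJ/mol.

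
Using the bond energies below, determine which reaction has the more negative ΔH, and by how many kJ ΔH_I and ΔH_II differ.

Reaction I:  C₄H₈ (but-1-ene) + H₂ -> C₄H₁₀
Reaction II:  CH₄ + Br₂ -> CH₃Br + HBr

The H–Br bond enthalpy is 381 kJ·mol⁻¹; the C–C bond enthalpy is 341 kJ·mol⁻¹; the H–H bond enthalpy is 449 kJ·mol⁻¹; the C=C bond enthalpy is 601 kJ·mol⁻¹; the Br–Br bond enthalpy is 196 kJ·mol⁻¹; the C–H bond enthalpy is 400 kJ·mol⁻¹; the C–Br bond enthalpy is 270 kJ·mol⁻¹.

Reaction I, by 36 kJ

Reaction I:
  Bonds broken (reactants):
    C–C: 2 × 341 = 682
    C–H: 8 × 400 = 3200
    C=C: 1 × 601 = 601
    H–H: 1 × 449 = 449
    Σ(broken) = 4932 kJ
  Bonds formed (products):
    C–C: 3 × 341 = 1023
    C–H: 10 × 400 = 4000
    Σ(formed) = 5023 kJ
  ΔH_I = 4932 − 5023 = −91 kJ
Reaction II:
  Bonds broken (reactants):
    Br–Br: 1 × 196 = 196
    C–H: 4 × 400 = 1600
    Σ(broken) = 1796 kJ
  Bonds formed (products):
    C–Br: 1 × 270 = 270
    C–H: 3 × 400 = 1200
    H–Br: 1 × 381 = 381
    Σ(formed) = 1851 kJ
  ΔH_II = 1796 − 1851 = −55 kJ
ΔH_I − ΔH_II = −36 kJ, so reaction I has the more negative ΔH; |ΔH_I − ΔH_II| = 36 kJ.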